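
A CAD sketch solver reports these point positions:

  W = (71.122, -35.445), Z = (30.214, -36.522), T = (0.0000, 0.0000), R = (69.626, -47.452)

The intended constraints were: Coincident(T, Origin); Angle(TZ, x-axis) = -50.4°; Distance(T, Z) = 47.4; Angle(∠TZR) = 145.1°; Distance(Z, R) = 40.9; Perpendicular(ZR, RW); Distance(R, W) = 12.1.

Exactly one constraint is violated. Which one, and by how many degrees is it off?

Perpendicular(ZR, RW) — off by 8.40°.

T = (0.00, 0.00) ✓; TZ at -50.40° ✓; |TZ| = 47.40 ✓; ∠TZR = 145.1° ✓; |ZR| = 40.90 ✓; ∠(ZR, RW) = 98.40° ✗; |RW| = 12.10 ✓.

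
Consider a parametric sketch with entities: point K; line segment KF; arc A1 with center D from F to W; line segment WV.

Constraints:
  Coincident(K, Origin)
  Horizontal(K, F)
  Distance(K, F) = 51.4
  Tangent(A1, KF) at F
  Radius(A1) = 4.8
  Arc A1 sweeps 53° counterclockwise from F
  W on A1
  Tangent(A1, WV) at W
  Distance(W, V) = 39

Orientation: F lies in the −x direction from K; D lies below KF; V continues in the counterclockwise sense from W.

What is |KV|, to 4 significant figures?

85.37

K is at the origin; K and F share the same y with |KF| = 51.4 and F on the −x side, so F = (-51.40, 0.000). A1 meets KF tangentially, so DF is at right angles to KF, so D = F + (0, -4.8) = (-51.40, -4.800). On A1, F sits at bearing 90° from D; a 53° counterclockwise sweep puts W at bearing 143°, so W = D + 4.8·(cos 143°, sin 143°) = (-55.23, -1.911). Since A1 is tangent to WV there, DW ⟂ WV, so WV runs along (−sin 143°, cos 143°); with |WV| = 39.0, V = (-78.70, -33.06). Then |KV| = |V − K| = 85.37.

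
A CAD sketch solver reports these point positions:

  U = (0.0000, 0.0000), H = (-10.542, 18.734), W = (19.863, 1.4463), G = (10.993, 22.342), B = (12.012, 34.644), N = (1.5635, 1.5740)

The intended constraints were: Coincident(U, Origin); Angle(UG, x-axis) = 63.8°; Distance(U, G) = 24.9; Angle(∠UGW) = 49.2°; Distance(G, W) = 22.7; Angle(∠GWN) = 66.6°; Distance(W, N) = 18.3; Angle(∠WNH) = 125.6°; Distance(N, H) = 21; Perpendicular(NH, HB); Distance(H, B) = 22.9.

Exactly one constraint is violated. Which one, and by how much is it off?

Distance(H, B) = 22.9 — off by 4.70.

U = (0.00, 0.00) ✓; UG at 63.80° ✓; |UG| = 24.90 ✓; ∠UGW = 49.20° ✓; |GW| = 22.70 ✓; ∠GWN = 66.60° ✓; |WN| = 18.30 ✓; ∠WNH = 125.6° ✓; |NH| = 21.00 ✓; ∠(NH, HB) = 90.00° ✓; |HB| = 27.60 ✗.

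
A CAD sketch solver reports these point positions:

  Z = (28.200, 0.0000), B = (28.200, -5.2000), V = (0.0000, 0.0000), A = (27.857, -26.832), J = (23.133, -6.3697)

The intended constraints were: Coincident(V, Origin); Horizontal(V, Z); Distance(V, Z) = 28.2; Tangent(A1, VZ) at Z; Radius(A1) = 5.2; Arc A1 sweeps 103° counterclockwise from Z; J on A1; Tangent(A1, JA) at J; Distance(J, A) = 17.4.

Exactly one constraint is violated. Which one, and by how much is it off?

Distance(J, A) = 17.4 — off by 3.60.

V = (0.00, 0.00) ✓; V.y = 0.00, Z.y = 0.00 ✓; |VZ| = 28.20 ✓; ∠(BZ, ZV) = 90.00° ✓; |BZ| = 5.200 ✓; bearing(B→J) − bearing(B→Z) = 103.0° ✓; |BJ| = 5.200 ✓; ∠(BJ, JA) = 90.00° ✓; |JA| = 21.00 ✗.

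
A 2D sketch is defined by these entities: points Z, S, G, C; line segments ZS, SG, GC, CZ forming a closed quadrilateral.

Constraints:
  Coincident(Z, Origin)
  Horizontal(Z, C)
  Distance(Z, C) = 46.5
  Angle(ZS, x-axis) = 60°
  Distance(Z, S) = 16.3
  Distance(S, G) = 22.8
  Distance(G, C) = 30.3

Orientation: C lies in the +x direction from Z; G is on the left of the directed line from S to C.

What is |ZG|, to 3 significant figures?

37.5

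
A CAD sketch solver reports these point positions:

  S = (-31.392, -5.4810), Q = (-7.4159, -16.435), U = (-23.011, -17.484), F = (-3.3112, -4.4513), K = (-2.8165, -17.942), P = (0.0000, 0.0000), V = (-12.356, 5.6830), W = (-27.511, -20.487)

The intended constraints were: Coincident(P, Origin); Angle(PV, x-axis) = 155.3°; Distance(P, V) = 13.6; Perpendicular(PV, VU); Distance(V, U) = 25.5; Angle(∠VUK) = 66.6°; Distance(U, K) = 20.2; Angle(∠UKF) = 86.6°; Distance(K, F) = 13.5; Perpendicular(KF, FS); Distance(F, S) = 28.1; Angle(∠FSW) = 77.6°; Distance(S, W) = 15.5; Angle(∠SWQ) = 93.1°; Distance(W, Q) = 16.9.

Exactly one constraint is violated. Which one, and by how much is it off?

Distance(W, Q) = 16.9 — off by 3.60.

P = (0.00, 0.00) ✓; PV at 155.3° ✓; |PV| = 13.60 ✓; ∠(PV, VU) = 90.00° ✓; |VU| = 25.50 ✓; ∠VUK = 66.60° ✓; |UK| = 20.20 ✓; ∠UKF = 86.60° ✓; |KF| = 13.50 ✓; ∠(KF, FS) = 90.00° ✓; |FS| = 28.10 ✓; ∠FSW = 77.60° ✓; |SW| = 15.50 ✓; ∠SWQ = 93.10° ✓; |WQ| = 20.50 ✗.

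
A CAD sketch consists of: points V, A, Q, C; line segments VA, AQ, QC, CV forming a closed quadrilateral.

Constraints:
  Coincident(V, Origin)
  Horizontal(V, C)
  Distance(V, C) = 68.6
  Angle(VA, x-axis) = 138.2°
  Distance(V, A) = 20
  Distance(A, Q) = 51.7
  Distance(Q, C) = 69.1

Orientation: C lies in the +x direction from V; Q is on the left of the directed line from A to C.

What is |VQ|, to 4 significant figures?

54.60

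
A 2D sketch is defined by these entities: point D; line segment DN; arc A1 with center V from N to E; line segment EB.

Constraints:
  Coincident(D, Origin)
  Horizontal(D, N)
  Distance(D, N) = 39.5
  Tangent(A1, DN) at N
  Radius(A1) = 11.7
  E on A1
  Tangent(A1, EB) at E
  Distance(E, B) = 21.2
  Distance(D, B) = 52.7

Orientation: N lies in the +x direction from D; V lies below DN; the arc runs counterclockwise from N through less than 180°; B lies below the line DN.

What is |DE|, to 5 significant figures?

33.639

D is at the origin; D and N share the same y with |DN| = 39.5 and N on the +x side, so N = (39.500, 0.0000). The tangent condition forces VN to be normal to DN, so V = N + (0, -11.7) = (39.500, -11.700). Since VE ⟂ EB (tangency), |VB| = √(11.7² + 21.2²) = 24.214 regardless of where E sits on A1. So B lies on both circle(D, 52.7) and circle(V, 24.214); the below-DN intersection is B = (38.584, -35.897). E is the foot of the tangent from B: E = (29.050, -16.962).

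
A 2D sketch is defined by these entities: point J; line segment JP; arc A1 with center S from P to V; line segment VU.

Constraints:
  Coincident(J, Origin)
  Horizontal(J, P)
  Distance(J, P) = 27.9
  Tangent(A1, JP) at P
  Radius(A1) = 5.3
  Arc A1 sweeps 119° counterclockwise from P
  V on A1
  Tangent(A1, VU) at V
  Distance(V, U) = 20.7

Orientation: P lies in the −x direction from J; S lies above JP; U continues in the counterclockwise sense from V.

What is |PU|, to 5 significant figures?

26.530

J is at the origin; J and P share the same y with |JP| = 27.9 and P on the −x side, so P = (-27.900, 0.0000). Tangency of A1 to JP means the radius SP is perpendicular to JP, so S = P + (0, 5.3) = (-27.900, 5.3000). On A1, P sits at bearing -90° from S; a 119° counterclockwise sweep puts V at bearing 29°, so V = S + 5.3·(cos 29°, sin 29°) = (-23.265, 7.8695). The tangent condition forces SV to be normal to VU, so VU runs along (−sin 29°, cos 29°); with |VU| = 20.7, U = (-33.300, 25.974). Then |PU| = |U − P| = 26.530.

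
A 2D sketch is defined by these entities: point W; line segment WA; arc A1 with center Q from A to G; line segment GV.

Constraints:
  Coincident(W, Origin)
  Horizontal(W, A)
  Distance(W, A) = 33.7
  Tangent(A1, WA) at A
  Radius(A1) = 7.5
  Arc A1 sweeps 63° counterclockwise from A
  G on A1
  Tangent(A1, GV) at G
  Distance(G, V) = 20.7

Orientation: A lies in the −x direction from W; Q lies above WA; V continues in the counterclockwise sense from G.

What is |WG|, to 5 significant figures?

27.326

Tangency of A1 to WA means the radius QA is perpendicular to WA, so Q = A + (0, 7.5) = (-33.700, 7.5000). On A1, A sits at bearing -90° from Q; a 63° counterclockwise sweep puts G at bearing -27°, so G = Q + 7.5·(cos -27°, sin -27°) = (-27.017, 4.0951). Then |WG| = |G − W| = 27.326.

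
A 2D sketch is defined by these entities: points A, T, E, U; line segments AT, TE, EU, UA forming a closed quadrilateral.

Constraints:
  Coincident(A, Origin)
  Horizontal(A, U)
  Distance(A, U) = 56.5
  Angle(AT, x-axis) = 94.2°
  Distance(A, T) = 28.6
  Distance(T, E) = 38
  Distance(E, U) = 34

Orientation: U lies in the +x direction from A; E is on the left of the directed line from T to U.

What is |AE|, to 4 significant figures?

44.92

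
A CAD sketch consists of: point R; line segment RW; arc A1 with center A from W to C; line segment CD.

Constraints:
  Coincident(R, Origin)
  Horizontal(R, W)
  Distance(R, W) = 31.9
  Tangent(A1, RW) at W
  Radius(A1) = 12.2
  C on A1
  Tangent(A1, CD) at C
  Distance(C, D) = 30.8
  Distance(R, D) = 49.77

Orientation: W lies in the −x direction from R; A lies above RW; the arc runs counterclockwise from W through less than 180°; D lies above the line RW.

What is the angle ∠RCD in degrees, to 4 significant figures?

130.4°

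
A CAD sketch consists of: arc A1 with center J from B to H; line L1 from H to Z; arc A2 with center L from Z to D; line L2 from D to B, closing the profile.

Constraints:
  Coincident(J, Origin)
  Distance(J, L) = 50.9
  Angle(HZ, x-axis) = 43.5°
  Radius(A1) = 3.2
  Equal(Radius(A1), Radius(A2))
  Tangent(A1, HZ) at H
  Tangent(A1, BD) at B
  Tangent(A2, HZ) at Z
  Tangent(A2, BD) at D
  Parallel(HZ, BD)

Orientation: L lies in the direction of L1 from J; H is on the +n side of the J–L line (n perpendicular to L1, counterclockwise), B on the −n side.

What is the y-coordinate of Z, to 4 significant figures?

37.36

The slot axis is L1's direction at 43.5°, so u = (cos 43.5°, sin 43.5°) = (0.7254, 0.6884) and n = (−sin 43.5°, cos 43.5°) = (-0.6884, 0.7254). J is at the origin and L lies 50.9 along u from J, so L = 50.9·u = (36.92, 35.04). Tangency of A1 to both parallel lines with radius 3.2 puts H and B at J ± 3.2·n: H = (-2.203, 2.321), B = (2.203, -2.321). Equal radii place Z and D the same way about L: Z = L + 3.2·n = (34.72, 37.36), D = L − 3.2·n = (39.12, 32.72). So Z.y = 37.36.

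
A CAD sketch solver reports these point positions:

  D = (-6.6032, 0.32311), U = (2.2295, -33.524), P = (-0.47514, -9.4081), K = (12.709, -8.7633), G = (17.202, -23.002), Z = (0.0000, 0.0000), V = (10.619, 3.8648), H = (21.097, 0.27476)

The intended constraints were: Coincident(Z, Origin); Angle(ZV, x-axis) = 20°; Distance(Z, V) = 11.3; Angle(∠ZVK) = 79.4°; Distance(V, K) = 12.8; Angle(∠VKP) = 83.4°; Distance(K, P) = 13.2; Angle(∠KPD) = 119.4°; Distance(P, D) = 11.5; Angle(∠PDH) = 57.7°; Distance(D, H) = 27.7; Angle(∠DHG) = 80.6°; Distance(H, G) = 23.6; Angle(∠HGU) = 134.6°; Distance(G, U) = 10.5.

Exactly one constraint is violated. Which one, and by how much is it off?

Distance(G, U) = 10.5 — off by 7.80.

Z = (0.00, 0.00) ✓; ZV at 20.00° ✓; |ZV| = 11.30 ✓; ∠ZVK = 79.40° ✓; |VK| = 12.80 ✓; ∠VKP = 83.40° ✓; |KP| = 13.20 ✓; ∠KPD = 119.4° ✓; |PD| = 11.50 ✓; ∠PDH = 57.70° ✓; |DH| = 27.70 ✓; ∠DHG = 80.60° ✓; |HG| = 23.60 ✓; ∠HGU = 134.6° ✓; |GU| = 18.30 ✗.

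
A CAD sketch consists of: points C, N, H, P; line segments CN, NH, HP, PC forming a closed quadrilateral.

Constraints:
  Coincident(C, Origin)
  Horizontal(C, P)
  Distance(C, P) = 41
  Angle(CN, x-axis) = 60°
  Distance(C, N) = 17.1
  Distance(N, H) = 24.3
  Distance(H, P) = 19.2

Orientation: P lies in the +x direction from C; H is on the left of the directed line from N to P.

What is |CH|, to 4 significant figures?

37.02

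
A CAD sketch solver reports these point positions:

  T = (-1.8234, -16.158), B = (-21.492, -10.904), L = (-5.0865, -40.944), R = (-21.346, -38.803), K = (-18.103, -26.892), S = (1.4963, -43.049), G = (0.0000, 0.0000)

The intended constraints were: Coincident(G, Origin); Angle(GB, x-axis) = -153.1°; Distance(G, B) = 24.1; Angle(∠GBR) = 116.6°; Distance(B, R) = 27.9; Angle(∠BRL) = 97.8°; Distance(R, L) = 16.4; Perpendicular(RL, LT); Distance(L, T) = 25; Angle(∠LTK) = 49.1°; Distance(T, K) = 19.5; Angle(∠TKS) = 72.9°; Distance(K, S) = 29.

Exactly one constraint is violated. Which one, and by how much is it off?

Distance(K, S) = 29 — off by 3.60.

G = (0.00, 0.00) ✓; GB at -153.1° ✓; |GB| = 24.10 ✓; ∠GBR = 116.6° ✓; |BR| = 27.90 ✓; ∠BRL = 97.80° ✓; |RL| = 16.40 ✓; ∠(RL, LT) = 90.00° ✓; |LT| = 25.00 ✓; ∠LTK = 49.10° ✓; |TK| = 19.50 ✓; ∠TKS = 72.90° ✓; |KS| = 25.40 ✗.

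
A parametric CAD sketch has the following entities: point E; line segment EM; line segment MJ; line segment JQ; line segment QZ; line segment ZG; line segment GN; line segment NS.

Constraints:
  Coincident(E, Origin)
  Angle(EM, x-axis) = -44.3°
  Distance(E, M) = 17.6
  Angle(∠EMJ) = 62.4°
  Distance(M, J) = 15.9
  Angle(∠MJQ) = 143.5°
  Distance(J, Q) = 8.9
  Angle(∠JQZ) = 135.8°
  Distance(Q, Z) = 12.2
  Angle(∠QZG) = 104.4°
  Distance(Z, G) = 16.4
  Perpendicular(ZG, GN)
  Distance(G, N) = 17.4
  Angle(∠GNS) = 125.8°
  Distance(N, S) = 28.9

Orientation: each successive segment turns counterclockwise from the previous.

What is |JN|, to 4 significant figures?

15.16

E is at the origin; EM runs at -44.3° with length 17.6, so M = (12.60, -12.29). ∠EMJ = 62.4° gives MJ at 73.30° from the x-axis; with |MJ| = 15.9, J = (17.17, 2.937). ∠MJQ = 143.5° gives JQ at 109.8° from the x-axis; with |JQ| = 8.9, Q = (14.15, 11.31). ∠JQZ = 135.8° gives QZ at 154.0° from the x-axis; with |QZ| = 12.2, Z = (3.185, 16.66). ∠QZG = 104.4° gives ZG at -130.4° from the x-axis; with |ZG| = 16.4, G = (-7.444, 4.170). ZG is perpendicular to GN, so GN runs at -40.40°; with |GN| = 17.4, N = (5.807, -7.107). Then |JN| = |N − J| = 15.16.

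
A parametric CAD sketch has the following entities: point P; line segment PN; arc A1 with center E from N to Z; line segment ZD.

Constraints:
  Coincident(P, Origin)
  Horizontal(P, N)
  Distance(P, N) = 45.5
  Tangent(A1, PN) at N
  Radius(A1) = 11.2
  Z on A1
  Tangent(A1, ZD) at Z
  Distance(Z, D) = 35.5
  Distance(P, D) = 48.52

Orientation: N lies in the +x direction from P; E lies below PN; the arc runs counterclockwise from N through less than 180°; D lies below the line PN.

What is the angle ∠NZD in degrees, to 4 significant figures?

143.5°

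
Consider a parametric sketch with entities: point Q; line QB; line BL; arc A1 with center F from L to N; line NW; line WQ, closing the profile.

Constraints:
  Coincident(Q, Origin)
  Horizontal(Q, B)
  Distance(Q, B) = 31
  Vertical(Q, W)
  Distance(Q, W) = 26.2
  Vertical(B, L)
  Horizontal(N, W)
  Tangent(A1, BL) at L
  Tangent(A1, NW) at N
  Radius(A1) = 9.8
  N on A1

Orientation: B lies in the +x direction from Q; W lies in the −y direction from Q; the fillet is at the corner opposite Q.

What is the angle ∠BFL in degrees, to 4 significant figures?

59.14°

Q is at the origin; QB is horizontal with |QB| = 31.0 and B on the +x side, so B = (31.00, 0.000). Q and W share the same x with |QW| = 26.2 and W on the −y side, so W = (0.000, -26.20). The virtual corner opposite Q is at (31.00, -26.20). A1 meets BL tangentially, so FL is at right angles to BL and tangency of A1 to NW means the radius FN is perpendicular to NW, with radius 9.8, so the center F sits 9.8 in from both sides at F = (21.20, -16.40). That places the tangent points at L = (31.00, -16.40) on BL and N = (21.20, -26.20) on NW. Then cos ∠BFL = FB·FL / (|FB||FL|), giving 59.14°.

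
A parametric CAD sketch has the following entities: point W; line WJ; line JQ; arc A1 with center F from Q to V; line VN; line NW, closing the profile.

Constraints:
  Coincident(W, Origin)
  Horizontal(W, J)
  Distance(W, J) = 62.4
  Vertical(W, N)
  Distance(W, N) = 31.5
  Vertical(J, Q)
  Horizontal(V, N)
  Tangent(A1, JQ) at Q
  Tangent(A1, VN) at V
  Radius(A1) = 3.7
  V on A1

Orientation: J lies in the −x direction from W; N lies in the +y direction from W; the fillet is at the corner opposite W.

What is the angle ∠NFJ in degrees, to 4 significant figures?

101.2°

W is at the origin; WJ is horizontal with |WJ| = 62.4 and J on the −x side, so J = (-62.40, 0.000). W and N share the same x with |WN| = 31.5 and N on the +y side, so N = (0.000, 31.50). The virtual corner opposite W is at (-62.40, 31.50). Since A1 is tangent to JQ there, FQ ⟂ JQ and A1 meets VN tangentially, so FV is at right angles to VN, with radius 3.7, so the center F sits 3.7 in from both sides at F = (-58.70, 27.80). Then cos ∠NFJ = FN·FJ / (|FN||FJ|), giving 101.2°.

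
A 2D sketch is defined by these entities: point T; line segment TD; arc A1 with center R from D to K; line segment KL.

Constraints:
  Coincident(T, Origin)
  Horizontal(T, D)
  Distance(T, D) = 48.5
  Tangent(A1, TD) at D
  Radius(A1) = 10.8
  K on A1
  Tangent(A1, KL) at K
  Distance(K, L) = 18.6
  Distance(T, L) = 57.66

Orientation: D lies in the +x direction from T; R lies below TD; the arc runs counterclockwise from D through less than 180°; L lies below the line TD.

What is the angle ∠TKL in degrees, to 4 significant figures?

140.4°

T is at the origin; TD is horizontal with |TD| = 48.5 and D on the +x side, so D = (48.50, 0.000). A1 meets TD tangentially, so RD is at right angles to TD, so R = D + (0, -10.8) = (48.50, -10.80). Since RK ⟂ KL (tangency), |RL| = √(10.8² + 18.6²) = 21.51 regardless of where K sits on A1. So L lies on both circle(T, 57.66) and circle(R, 21.51); the below-TD intersection is L = (47.77, -32.30). K is the foot of the tangent from L: K = (38.98, -15.90).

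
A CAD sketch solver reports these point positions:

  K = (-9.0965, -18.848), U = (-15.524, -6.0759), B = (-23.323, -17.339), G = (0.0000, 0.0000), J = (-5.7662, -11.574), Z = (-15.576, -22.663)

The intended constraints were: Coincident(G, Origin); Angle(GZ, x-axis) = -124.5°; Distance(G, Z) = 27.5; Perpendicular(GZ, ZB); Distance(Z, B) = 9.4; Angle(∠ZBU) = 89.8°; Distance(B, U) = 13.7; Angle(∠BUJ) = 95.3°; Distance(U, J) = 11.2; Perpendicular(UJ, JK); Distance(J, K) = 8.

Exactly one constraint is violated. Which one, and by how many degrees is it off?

Perpendicular(UJ, JK) — off by 4.80°.

G = (0.00, 0.00) ✓; GZ at -124.5° ✓; |GZ| = 27.50 ✓; ∠(GZ, ZB) = 90.00° ✓; |ZB| = 9.400 ✓; ∠ZBU = 89.80° ✓; |BU| = 13.70 ✓; ∠BUJ = 95.30° ✓; |UJ| = 11.20 ✓; ∠(UJ, JK) = 85.20° ✗; |JK| = 8.000 ✓.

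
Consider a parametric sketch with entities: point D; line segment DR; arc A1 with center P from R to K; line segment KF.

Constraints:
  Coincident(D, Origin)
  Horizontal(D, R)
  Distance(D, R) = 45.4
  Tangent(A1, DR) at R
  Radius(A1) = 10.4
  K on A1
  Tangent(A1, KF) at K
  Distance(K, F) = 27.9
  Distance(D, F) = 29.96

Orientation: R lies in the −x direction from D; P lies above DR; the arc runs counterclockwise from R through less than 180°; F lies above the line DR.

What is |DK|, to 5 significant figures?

38.000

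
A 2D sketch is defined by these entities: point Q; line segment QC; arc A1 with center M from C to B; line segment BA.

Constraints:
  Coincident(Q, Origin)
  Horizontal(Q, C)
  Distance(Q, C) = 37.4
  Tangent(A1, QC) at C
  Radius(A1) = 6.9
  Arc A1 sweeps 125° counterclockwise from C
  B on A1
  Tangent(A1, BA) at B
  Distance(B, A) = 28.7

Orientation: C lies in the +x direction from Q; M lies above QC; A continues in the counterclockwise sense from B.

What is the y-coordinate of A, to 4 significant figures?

34.37

Q is at the origin; Q and C share the same y with |QC| = 37.4 and C on the +x side, so C = (37.40, 0.000). Tangency of A1 to QC means the radius MC is perpendicular to QC, so M = C + (0, 6.9) = (37.40, 6.900). On A1, C sits at bearing -90° from M; a 125° counterclockwise sweep puts B at bearing 35°, so B = M + 6.9·(cos 35°, sin 35°) = (43.05, 10.86). A1 meets BA tangentially, so MB is at right angles to BA, so BA runs along (−sin 35°, cos 35°); with |BA| = 28.7, A = (26.59, 34.37). So A.y = 34.37.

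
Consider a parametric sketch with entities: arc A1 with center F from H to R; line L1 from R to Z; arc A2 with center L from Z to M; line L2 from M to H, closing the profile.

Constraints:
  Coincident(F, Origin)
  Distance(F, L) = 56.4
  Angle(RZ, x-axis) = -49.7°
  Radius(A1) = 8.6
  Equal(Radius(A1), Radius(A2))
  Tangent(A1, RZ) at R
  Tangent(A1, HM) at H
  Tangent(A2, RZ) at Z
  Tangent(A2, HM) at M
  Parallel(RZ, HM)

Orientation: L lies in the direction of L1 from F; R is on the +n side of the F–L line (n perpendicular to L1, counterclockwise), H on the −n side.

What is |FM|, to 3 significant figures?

57.1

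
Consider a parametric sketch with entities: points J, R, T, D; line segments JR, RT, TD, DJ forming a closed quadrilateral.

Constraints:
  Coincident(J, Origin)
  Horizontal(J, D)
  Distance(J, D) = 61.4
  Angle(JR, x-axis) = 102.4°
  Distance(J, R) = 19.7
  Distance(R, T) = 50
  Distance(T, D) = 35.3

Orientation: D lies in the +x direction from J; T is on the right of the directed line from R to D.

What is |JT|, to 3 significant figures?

34.7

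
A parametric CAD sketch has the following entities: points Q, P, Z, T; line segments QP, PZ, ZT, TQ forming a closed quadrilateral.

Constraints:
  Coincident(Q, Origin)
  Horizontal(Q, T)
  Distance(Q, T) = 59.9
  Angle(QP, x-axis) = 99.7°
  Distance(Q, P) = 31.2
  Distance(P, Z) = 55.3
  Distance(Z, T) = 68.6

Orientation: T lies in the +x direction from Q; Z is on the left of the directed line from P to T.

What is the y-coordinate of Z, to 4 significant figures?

65.05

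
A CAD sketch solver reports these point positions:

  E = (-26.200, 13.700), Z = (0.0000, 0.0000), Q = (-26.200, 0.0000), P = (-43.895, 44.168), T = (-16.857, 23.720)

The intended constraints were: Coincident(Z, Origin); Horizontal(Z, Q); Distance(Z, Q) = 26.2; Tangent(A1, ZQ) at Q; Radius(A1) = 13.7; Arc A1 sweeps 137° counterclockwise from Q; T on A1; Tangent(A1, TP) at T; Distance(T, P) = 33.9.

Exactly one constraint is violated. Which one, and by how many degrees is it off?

Tangent(A1, TP) at T — off by 5.90°.

Z = (0.00, 0.00) ✓; Z.y = 0.00, Q.y = 0.00 ✓; |ZQ| = 26.20 ✓; ∠(EQ, QZ) = 90.00° ✓; |EQ| = 13.70 ✓; bearing(E→T) − bearing(E→Q) = 137.0° ✓; |ET| = 13.70 ✓; ∠(ET, TP) = 84.10° ✗; |TP| = 33.90 ✓.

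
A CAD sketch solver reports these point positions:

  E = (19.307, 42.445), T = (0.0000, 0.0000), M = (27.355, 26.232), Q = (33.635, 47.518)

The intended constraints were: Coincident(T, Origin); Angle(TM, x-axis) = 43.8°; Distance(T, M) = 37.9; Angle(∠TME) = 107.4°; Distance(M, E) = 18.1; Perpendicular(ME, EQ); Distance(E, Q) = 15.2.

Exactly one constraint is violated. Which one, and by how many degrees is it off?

Perpendicular(ME, EQ) — off by 6.90°.

T = (0.00, 0.00) ✓; TM at 43.80° ✓; |TM| = 37.90 ✓; ∠TME = 107.4° ✓; |ME| = 18.10 ✓; ∠(ME, EQ) = 96.90° ✗; |EQ| = 15.20 ✓.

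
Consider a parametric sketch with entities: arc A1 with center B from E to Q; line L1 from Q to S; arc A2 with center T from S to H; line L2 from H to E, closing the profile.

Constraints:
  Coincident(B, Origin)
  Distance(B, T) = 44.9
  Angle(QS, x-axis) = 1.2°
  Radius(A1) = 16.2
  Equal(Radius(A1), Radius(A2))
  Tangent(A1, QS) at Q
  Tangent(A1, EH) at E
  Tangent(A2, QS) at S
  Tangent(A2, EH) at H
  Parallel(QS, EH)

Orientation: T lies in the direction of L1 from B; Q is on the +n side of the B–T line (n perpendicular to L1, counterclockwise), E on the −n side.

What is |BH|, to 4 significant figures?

47.73

Tangency of A1 to both parallel lines with radius 16.2 puts Q and E at B ± 16.2·n: Q = (-0.3393, 16.20), E = (0.3393, -16.20). Equal radii place S and H the same way about T: S = T + 16.2·n = (44.55, 17.14), H = T − 16.2·n = (45.23, -15.26). Then |BH| = |H − B| = 47.73.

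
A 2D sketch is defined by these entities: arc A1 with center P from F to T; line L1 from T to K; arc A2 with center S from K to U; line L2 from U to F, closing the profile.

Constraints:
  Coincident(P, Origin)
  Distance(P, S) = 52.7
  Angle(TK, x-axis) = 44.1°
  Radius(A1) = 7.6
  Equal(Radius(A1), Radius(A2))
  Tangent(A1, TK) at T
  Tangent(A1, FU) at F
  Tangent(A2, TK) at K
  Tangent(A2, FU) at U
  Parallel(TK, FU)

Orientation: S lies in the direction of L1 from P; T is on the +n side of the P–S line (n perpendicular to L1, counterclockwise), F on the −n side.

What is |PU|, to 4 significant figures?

53.25

Tangency of A1 to both parallel lines with radius 7.6 puts T and F at P ± 7.6·n: T = (-5.289, 5.458), F = (5.289, -5.458). Equal radii place K and U the same way about S: K = S + 7.6·n = (32.56, 42.13), U = S − 7.6·n = (43.13, 31.22). Then |PU| = |U − P| = 53.25.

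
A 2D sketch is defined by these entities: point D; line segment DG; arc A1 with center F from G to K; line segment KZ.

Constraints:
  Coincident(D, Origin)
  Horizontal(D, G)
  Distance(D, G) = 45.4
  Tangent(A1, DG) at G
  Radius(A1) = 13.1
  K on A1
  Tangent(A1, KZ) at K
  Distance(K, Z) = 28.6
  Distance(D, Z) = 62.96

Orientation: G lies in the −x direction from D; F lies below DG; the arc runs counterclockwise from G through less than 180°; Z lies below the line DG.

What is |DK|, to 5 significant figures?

60.191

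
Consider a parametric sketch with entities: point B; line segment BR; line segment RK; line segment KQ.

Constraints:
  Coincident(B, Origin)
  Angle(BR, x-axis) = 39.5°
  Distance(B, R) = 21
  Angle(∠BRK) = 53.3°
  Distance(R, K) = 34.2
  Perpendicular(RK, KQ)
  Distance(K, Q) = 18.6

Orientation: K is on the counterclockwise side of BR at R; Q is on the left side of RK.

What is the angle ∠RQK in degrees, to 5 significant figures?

61.460°

∠BRK = 53.3°, so RK runs at 39.5° + (180° − 53.3°) = 166.20° from the x-axis; with |RK| = 34.2, K = R + 34.2·(cos 166.20°, sin 166.20°) = (-17.009, 21.515). RK is perpendicular to KQ; with |KQ| = 18.6 on the left of RK, Q = K + 18.6·(-0.23853, -0.97113) = (-21.445, 3.4524). Then cos ∠RQK = QR·QK / (|QR||QK|), giving 61.460°.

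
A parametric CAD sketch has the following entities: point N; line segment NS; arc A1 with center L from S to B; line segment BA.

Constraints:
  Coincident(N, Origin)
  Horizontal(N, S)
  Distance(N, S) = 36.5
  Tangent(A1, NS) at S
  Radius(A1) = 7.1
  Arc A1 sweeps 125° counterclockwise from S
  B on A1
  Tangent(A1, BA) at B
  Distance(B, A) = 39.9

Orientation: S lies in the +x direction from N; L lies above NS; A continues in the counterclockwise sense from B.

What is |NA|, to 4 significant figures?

47.97

N is at the origin; N and S share the same y with |NS| = 36.5 and S on the +x side, so S = (36.50, 0.000). The tangent condition forces LS to be normal to NS, so L = S + (0, 7.1) = (36.50, 7.100). On A1, S sits at bearing -90° from L; a 125° counterclockwise sweep puts B at bearing 35°, so B = L + 7.1·(cos 35°, sin 35°) = (42.32, 11.17). A1 meets BA tangentially, so LB is at right angles to BA, so BA runs along (−sin 35°, cos 35°); with |BA| = 39.9, A = (19.43, 43.86). Then |NA| = |A − N| = 47.97.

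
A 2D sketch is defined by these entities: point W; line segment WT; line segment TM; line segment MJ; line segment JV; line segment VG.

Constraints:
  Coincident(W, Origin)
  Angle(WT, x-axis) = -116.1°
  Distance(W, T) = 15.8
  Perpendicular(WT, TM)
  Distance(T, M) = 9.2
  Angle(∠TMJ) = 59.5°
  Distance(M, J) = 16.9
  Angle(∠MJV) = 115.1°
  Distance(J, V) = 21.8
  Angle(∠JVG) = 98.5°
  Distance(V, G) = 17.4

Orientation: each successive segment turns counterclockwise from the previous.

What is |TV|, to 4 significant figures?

24.51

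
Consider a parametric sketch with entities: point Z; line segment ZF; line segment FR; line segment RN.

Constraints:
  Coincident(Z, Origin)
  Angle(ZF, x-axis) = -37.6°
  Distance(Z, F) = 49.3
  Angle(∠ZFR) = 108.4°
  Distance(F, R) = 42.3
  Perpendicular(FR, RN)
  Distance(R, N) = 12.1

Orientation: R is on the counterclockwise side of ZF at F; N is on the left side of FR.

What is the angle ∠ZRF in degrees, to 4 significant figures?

38.95°

Z is at the origin; ZF runs at -37.6° with length 49.3, so F = 49.3·(cos -37.6°, sin -37.6°) = (39.06, -30.08). ∠ZFR = 108.4°, so FR runs at -37.6° + (180° − 108.4°) = 34.00° from the x-axis; with |FR| = 42.3, R = F + 42.3·(cos 34.00°, sin 34.00°) = (74.13, -6.426). Then cos ∠ZRF = RZ·RF / (|RZ||RF|), giving 38.95°.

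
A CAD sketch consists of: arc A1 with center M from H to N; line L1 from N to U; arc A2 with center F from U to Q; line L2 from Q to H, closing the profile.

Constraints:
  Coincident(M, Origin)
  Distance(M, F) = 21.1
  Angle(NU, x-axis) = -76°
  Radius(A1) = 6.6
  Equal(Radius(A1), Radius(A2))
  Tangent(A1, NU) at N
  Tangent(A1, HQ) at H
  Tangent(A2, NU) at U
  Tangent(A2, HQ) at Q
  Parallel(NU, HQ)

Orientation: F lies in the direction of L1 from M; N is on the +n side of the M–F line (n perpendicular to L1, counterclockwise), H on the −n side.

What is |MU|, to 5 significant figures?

22.108

The slot axis is L1's direction at -76.0°, so u = (cos -76.0°, sin -76.0°) = (0.24192, -0.97030) and n = (−sin -76.0°, cos -76.0°) = (0.97030, 0.24192). M is at the origin and F lies 21.1 along u from M, so F = 21.1·u = (5.1046, -20.473). Tangency of A1 to both parallel lines with radius 6.6 puts N and H at M ± 6.6·n: N = (6.4040, 1.5967), H = (-6.4040, -1.5967). Equal radii place U and Q the same way about F: U = F + 6.6·n = (11.509, -18.877), Q = F − 6.6·n = (-1.2994, -22.070). Then |MU| = |U − M| = 22.108.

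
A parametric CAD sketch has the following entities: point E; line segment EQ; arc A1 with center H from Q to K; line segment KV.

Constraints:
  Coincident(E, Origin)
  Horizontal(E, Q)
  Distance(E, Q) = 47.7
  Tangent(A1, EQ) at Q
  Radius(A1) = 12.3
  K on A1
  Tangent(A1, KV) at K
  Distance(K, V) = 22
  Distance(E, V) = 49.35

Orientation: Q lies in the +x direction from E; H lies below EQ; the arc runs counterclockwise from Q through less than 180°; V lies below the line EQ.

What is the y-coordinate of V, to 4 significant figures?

-34.33

Checks: |HK| = 12.30 ✓; ∠(HK, KV) = 90.00° ✓; |KV| = 22.00 ✓; |EV| = 49.35 ✓.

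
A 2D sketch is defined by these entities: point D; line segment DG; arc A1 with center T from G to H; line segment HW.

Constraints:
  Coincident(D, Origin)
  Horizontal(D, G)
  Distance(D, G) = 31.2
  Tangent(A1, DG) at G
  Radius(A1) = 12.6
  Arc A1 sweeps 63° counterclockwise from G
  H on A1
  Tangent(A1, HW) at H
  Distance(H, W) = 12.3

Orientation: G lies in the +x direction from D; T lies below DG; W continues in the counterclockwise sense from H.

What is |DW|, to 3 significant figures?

22.9

D is at the origin; D and G share the same y with |DG| = 31.2 and G on the +x side, so G = (31.2, 0.00). Tangency of A1 to DG means the radius TG is perpendicular to DG, so T = G + (0, -12.6) = (31.2, -12.6). On A1, G sits at bearing 90° from T; a 63° counterclockwise sweep puts H at bearing 153°, so H = T + 12.6·(cos 153°, sin 153°) = (20.0, -6.88). Tangency of A1 to HW means the radius TH is perpendicular to HW, so HW runs along (−sin 153°, cos 153°); with |HW| = 12.3, W = (14.4, -17.8). Then |DW| = |W − D| = 22.9.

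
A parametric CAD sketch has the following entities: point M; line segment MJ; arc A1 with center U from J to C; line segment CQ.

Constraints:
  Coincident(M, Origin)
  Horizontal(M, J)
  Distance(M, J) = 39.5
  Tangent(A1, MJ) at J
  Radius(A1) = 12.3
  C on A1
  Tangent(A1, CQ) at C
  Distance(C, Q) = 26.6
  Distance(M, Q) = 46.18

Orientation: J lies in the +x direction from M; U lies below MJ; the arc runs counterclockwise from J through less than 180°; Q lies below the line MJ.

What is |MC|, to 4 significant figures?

29.62

M is at the origin; MJ is horizontal with |MJ| = 39.5 and J on the +x side, so J = (39.50, 0.000). Since A1 is tangent to MJ there, UJ ⟂ MJ, so U = J + (0, -12.3) = (39.50, -12.30). Since UC ⟂ CQ (tangency), |UQ| = √(12.3² + 26.6²) = 29.31 regardless of where C sits on A1. So Q lies on both circle(M, 46.18) and circle(U, 29.31); the below-MJ intersection is Q = (25.88, -38.25). C is the foot of the tangent from Q: C = (27.22, -11.68).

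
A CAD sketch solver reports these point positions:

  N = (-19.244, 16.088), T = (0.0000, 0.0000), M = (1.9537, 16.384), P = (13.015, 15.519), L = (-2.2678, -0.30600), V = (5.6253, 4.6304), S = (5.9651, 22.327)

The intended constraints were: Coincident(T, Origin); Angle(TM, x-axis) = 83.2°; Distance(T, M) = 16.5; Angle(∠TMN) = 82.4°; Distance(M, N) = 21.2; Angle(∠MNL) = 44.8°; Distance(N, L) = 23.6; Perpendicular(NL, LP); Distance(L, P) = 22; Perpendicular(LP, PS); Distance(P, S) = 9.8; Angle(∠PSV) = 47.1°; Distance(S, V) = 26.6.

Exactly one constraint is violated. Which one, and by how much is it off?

Distance(S, V) = 26.6 — off by 8.90.

T = (0.00, 0.00) ✓; TM at 83.20° ✓; |TM| = 16.50 ✓; ∠TMN = 82.40° ✓; |MN| = 21.20 ✓; ∠MNL = 44.80° ✓; |NL| = 23.60 ✓; ∠(NL, LP) = 90.00° ✓; |LP| = 22.00 ✓; ∠(LP, PS) = 90.00° ✓; |PS| = 9.801 ✓; ∠PSV = 47.10° ✓; |SV| = 17.70 ✗.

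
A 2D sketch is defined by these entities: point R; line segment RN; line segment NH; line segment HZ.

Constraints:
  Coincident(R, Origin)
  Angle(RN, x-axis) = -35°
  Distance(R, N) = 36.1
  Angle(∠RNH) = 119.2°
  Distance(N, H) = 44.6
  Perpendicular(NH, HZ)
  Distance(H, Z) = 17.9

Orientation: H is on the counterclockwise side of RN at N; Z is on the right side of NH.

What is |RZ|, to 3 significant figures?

79.4

∠RNH = 119.2°, so NH runs at -35.0° + (180° − 119.2°) = 25.8° from the x-axis; with |NH| = 44.6, H = N + 44.6·(cos 25.8°, sin 25.8°) = (69.7, -1.29). NH ⟂ HZ; with |HZ| = 17.9 on the right of NH, Z = H + 17.9·(0.435, -0.900) = (77.5, -17.4). Then |RZ| = |Z − R| = 79.4.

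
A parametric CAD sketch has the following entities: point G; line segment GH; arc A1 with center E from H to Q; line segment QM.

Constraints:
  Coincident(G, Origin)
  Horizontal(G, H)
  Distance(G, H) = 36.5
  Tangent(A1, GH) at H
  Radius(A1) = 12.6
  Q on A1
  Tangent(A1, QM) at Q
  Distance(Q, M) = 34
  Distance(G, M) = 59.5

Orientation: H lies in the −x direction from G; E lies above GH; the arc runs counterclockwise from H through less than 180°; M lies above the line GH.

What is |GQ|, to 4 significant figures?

29.29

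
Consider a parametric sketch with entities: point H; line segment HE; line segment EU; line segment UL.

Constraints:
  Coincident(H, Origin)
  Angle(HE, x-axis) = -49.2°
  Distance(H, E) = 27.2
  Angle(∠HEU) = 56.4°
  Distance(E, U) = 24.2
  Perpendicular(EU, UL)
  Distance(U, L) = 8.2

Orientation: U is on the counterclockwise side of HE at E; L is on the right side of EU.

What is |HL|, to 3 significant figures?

32.2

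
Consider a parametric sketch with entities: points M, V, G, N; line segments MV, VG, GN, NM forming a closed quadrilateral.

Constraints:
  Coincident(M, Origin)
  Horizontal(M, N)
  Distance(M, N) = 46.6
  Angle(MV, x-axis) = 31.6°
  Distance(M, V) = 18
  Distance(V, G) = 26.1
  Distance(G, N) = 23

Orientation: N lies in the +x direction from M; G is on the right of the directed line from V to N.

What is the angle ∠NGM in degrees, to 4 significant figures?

118.6°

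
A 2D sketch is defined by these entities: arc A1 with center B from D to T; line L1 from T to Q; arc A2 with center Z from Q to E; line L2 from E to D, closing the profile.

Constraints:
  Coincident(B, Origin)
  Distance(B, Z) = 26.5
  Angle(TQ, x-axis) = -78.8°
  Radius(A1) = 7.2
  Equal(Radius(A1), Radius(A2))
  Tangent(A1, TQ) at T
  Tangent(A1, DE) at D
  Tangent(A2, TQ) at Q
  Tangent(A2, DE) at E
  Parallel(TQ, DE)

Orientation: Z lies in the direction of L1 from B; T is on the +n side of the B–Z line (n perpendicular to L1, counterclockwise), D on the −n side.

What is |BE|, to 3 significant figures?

27.5

Tangency of A1 to both parallel lines with radius 7.2 puts T and D at B ± 7.2·n: T = (7.06, 1.40), D = (-7.06, -1.40). Equal radii place Q and E the same way about Z: Q = Z + 7.2·n = (12.2, -24.6), E = Z − 7.2·n = (-1.92, -27.4). Then |BE| = |E − B| = 27.5.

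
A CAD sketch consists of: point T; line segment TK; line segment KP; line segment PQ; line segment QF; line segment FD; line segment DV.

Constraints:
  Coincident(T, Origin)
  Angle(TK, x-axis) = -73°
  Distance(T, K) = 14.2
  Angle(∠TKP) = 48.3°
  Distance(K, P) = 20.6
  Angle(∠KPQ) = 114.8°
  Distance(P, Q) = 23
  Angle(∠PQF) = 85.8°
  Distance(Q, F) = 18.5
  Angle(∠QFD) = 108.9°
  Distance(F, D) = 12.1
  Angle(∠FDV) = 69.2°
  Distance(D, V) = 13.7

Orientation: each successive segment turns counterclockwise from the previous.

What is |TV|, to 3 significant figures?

9.28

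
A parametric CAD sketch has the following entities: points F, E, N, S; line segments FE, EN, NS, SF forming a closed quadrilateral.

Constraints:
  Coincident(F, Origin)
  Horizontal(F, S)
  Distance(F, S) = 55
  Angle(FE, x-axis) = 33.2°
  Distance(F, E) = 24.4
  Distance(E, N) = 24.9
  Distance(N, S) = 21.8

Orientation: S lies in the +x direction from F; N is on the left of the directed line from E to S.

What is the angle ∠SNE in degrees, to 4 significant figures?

104.9°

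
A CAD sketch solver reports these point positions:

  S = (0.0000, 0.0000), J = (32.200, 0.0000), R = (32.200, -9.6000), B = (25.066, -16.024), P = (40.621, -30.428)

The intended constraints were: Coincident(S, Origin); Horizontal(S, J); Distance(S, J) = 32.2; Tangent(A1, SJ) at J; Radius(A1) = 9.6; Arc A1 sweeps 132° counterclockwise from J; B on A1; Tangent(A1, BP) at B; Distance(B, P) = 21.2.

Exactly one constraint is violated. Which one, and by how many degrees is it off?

Tangent(A1, BP) at B — off by 5.20°.

S = (0.00, 0.00) ✓; S.y = 0.00, J.y = 0.00 ✓; |SJ| = 32.20 ✓; ∠(RJ, JS) = 90.00° ✓; |RJ| = 9.600 ✓; bearing(R→B) − bearing(R→J) = 132.0° ✓; |RB| = 9.600 ✓; ∠(RB, BP) = 84.80° ✗; |BP| = 21.20 ✓.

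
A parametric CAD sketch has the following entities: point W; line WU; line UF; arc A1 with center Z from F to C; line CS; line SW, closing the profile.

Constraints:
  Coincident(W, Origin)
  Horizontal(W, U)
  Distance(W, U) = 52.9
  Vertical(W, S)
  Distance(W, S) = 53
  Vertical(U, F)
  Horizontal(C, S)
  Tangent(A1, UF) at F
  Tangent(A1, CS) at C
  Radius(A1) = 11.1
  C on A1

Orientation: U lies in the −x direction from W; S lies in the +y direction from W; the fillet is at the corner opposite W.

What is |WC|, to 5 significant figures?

67.500

W is at the origin; WU is horizontal with |WU| = 52.9 and U on the −x side, so U = (-52.900, 0.0000). WS is vertical with |WS| = 53.0 and S on the +y side, so S = (0.0000, 53.000). The virtual corner opposite W is at (-52.900, 53.000). Tangency of A1 to UF means the radius ZF is perpendicular to UF and the tangent condition forces ZC to be normal to CS, with radius 11.1, so the center Z sits 11.1 in from both sides at Z = (-41.800, 41.900). That places the tangent points at F = (-52.900, 41.900) on UF and C = (-41.800, 53.000) on CS. Then |WC| = |C − W| = 67.500.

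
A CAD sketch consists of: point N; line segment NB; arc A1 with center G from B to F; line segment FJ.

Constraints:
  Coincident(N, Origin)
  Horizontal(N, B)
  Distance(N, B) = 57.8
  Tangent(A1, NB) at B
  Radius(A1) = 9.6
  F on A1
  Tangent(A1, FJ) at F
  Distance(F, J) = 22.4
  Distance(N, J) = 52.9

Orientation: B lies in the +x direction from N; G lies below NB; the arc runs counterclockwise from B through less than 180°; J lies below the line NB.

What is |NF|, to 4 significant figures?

49.00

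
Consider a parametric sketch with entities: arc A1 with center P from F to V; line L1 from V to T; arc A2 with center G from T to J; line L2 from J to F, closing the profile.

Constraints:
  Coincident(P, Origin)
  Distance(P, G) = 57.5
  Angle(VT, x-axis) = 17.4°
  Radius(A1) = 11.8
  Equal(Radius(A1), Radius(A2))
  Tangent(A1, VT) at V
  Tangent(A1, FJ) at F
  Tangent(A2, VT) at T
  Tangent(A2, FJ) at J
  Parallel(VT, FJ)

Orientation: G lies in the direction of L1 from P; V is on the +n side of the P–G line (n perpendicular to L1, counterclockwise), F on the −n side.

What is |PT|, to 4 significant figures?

58.70

The slot axis is L1's direction at 17.4°, so u = (cos 17.4°, sin 17.4°) = (0.9542, 0.2990) and n = (−sin 17.4°, cos 17.4°) = (-0.2990, 0.9542). P is at the origin and G lies 57.5 along u from P, so G = 57.5·u = (54.87, 17.19). Tangency of A1 to both parallel lines with radius 11.8 puts V and F at P ± 11.8·n: V = (-3.529, 11.26), F = (3.529, -11.26). Equal radii place T and J the same way about G: T = G + 11.8·n = (51.34, 28.45), J = G − 11.8·n = (58.40, 5.935). Then |PT| = |T − P| = 58.70.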